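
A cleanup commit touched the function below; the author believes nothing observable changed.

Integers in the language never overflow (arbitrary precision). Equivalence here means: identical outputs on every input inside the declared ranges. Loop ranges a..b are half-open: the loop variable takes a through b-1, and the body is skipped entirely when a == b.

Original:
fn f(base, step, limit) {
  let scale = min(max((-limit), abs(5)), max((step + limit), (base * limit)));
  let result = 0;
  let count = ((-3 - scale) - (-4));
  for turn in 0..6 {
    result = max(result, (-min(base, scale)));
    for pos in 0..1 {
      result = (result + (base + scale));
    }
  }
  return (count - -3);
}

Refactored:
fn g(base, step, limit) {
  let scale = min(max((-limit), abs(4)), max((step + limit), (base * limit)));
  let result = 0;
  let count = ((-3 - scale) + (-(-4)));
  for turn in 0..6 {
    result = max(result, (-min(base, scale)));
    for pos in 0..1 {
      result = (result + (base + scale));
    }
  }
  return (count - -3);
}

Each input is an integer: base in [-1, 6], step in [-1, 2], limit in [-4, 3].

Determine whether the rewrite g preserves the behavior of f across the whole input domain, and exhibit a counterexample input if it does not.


Run the pair on base=-1, step=2, limit=3.
f: scale=5, then result=0, then count=-4, then (turn=0), then result=1, then (pos=0), then result=5, then (turn=1), then result=5, then (pos=0), then result=9, then (turn=2), then result=9, then (pos=0), then result=13, then (turn=3), then result=13, then (pos=0), then result=17, then (turn=4), then result=17, then (pos=0), then result=21, then (turn=5), then result=21, then (pos=0), then result=25, then returns -1
g: scale=4, then result=0, then count=-3, then (turn=0), then result=1, then (pos=0), then result=4, then (turn=1), then result=4, then (pos=0), then result=7, then (turn=2), then result=7, then (pos=0), then result=10, then (turn=3), then result=10, then (pos=0), then result=13, then (turn=4), then result=13, then (pos=0), then result=16, then (turn=5), then result=16, then (pos=0), then result=19, then returns 0
-1 and 0 differ, so these are not the same function on this domain.
verdict: not equivalent; witness: base=-1, step=2, limit=3


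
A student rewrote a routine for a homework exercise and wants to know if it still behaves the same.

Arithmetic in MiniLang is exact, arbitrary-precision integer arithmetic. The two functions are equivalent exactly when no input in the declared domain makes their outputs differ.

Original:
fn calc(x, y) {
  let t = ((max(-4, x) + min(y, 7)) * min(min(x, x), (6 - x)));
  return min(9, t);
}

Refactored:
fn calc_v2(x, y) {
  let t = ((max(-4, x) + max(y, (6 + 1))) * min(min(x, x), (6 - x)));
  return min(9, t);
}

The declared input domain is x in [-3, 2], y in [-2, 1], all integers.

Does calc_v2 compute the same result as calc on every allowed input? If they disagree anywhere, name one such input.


Consider the input x=-3, y=-2.
calc: t = 15; return 9
calc_v2: t = -12; return -12
9 vs -12 — the two versions disagree here.
verdict: not equivalent; witness: x=-3, y=-2


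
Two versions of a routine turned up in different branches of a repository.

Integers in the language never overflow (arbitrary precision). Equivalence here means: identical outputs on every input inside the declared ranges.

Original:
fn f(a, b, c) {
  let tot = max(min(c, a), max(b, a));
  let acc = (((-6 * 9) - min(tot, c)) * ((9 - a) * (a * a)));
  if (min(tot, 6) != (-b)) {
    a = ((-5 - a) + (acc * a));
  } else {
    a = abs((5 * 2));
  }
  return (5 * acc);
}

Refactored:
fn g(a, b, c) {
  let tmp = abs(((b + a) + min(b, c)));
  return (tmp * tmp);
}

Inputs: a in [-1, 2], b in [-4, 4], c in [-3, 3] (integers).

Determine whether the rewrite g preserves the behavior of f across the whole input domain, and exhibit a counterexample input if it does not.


The rewrite breaks on a=-1, b=-4, c=-3, where the results are -2550 and 81.
f: tot becomes -1; next acc becomes -510; next (min(tot, 6) != (-b)) evaluates to true; next a becomes 506; next final value -2550
g: tmp becomes 9; next final value 81
verdict: not equivalent; witness: a=-1, b=-4, c=-3


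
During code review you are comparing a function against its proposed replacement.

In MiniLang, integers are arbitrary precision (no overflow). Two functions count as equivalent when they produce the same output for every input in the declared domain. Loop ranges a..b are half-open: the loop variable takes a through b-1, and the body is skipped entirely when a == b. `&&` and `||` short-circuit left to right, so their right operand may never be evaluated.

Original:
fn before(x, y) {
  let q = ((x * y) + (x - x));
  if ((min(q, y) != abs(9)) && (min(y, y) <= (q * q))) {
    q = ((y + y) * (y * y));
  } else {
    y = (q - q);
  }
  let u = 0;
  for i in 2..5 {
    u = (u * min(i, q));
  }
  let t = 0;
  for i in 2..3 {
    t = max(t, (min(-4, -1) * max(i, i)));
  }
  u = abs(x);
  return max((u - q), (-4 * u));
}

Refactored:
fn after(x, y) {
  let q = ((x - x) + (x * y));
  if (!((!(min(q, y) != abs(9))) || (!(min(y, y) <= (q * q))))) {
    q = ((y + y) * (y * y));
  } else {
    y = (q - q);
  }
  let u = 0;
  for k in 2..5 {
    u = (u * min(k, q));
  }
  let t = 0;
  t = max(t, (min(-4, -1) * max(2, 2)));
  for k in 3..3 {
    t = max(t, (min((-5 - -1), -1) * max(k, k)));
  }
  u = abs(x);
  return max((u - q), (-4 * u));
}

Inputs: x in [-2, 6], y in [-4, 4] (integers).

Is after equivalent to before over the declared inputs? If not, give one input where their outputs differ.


Equivalent — the differences include arithmetic usage differs, plus statement counts differ, plus loop structure differs, plus constant usage differs, plus min/max/abs usage differs, plus boolean connective usage differs, plus local variable names differ, yet no declared input distinguishes the two.
As a probe, take x=2, y=-1: before runs q = -2; ((min(q, y) != abs(9)) && (min(y, y) <= (q * q))) -> true; q = -2; u = 0; [i=2]; u = 0; [i=3]; u = 0; [i=4]; u = 0; t = 0; [i=2]; t = 0; u = 2; return 4; after runs q = -2; (!((!(min(q, y) != abs(9))) || (!(min(y, y) <= (q * q))))) -> true; q = -2; u = 0; [k=2]; u = 0; [k=3]; u = 0; [k=4]; u = 0; t = 0; t = 0; the k loop: no iterations; u = 2; return 4; both end at 4.
Across all 81 domain points the two functions coincide.
verdict: equivalent


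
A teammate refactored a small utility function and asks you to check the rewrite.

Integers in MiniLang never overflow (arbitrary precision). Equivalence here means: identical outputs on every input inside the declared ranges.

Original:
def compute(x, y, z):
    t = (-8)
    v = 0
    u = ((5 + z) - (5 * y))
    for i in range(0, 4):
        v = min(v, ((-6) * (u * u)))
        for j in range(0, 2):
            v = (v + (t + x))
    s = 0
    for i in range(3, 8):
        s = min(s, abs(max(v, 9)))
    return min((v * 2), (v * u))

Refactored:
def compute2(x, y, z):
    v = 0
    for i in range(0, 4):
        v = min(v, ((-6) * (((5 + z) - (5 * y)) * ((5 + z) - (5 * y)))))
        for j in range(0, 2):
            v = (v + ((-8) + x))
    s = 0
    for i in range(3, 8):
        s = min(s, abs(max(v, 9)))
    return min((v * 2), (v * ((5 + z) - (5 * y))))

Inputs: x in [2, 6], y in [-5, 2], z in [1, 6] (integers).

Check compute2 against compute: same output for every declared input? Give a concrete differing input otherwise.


Differences: constant usage differs; arithmetic usage differs; local variable names differ; statement counts differ — yet all 240 inputs agree.
verdict: equivalent


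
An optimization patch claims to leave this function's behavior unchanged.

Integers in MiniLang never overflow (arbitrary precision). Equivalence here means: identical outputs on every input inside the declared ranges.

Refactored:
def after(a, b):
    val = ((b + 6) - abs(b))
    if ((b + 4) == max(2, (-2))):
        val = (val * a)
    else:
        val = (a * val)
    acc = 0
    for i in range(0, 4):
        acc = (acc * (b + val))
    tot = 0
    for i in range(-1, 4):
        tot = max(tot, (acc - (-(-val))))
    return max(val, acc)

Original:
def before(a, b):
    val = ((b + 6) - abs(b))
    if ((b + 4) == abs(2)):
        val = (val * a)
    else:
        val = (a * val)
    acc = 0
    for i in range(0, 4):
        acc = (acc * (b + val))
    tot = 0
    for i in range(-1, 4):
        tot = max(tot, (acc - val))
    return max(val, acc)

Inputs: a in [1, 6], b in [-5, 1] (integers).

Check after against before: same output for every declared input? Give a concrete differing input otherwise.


The two are interchangeable: constant usage differs, plus min/max/abs usage differs, and every declared input agrees.
Tracing a=5, b=-2: before: val becomes 2; next ((b + 4) == abs(2)) evaluates to true; next val becomes 10; next acc becomes 0; next at i=0:; next acc becomes 0; next at i=1:; next acc becomes 0; next at i=2:; next acc becomes 0; next at i=3:; next acc becomes 0; next tot becomes 0; next at i=-1:; next tot becomes 0; next at i=0:; next tot becomes 0; next at i=1:; next tot becomes 0; next at i=2:; next tot becomes 0; next at i=3:; next tot becomes 0; next final value 10 | after: val becomes 2; next ((b + 4) == max(2, (-2))) evaluates to true; next val becomes 10; next acc becomes 0; next at i=0:; next acc becomes 0; next at i=1:; next acc becomes 0; next at i=2:; next acc becomes 0; next at i=3:; next acc becomes 0; next tot becomes 0; next at i=-1:; next tot becomes 0; next at i=0:; next tot becomes 0; next at i=1:; next tot becomes 0; next at i=2:; next tot becomes 0; next at i=3:; next tot becomes 0; next final value 10 — matching result 10.
Every one of the 42 inputs gives matching results.
verdict: equivalent


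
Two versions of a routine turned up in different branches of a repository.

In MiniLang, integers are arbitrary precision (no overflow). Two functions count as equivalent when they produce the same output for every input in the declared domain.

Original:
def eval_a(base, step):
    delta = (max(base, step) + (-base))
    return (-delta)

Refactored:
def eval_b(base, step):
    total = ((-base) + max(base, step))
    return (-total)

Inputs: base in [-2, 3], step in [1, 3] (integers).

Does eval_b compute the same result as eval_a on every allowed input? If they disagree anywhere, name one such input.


Comparing the listings, the differences include: local variable names differ.
One worked example (base=1, step=2) — eval_a: delta becomes 1; next final value -1; eval_b: total becomes 1; next final value -1; agreement on -1.
An exhaustive pass over the 18 declared inputs shows identical outputs.
verdict: equivalent


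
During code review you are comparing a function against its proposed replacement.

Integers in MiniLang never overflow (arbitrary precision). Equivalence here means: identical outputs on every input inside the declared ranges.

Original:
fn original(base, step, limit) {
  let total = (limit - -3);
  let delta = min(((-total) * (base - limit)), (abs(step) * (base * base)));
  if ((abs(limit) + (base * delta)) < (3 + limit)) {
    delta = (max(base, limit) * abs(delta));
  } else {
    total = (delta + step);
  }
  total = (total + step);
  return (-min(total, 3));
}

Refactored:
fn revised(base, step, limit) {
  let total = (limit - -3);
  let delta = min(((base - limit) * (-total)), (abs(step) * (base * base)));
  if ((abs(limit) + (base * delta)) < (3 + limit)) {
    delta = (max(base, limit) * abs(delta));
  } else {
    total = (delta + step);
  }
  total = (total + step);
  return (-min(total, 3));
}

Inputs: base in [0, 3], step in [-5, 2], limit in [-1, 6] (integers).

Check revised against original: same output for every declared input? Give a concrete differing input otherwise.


This is a faithful refactor — same computation, different form, but the computed results match everywhere.
As a probe, take base=3, step=1, limit=2: original runs total=5, then delta=-5, then ((abs(limit) + (base * delta)) < (3 + limit)) is true, then delta=15, then total=6, then returns -3; revised runs total=5, then delta=-5, then ((abs(limit) + (base * delta)) < (3 + limit)) is true, then delta=15, then total=6, then returns -3; both end at -3.
Every one of the 256 inputs gives matching results.
verdict: equivalent


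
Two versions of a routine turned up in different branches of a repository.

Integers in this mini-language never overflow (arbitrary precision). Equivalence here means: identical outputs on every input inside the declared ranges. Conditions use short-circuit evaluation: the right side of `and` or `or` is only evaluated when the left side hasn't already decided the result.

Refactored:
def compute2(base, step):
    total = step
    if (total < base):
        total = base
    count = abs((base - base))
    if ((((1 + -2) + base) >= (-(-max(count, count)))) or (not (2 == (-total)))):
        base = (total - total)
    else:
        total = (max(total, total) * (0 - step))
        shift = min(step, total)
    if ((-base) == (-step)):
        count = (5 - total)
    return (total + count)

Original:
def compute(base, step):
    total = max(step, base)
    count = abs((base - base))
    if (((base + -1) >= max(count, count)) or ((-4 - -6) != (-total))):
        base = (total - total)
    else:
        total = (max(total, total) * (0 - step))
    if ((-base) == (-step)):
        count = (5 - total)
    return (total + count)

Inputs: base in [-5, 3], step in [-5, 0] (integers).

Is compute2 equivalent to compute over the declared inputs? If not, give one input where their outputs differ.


Side by side, the visible changes include: constant usage differs, and arithmetic usage differs, and comparison usage differs, and local variable names differ, and boolean connective usage differs, and branching structure differs, and min/max/abs usage differs, and statement counts differ.
Tracing base=2, step=0: compute: total=2, then count=0, then (((base + -1) >= max(count, count)) or ((-4 - -6) != (-total))) is true, then base=0, then ((-base) == (-step)) is true, then count=3, then returns 5 | compute2: total=0, then (total < base) is true, then total=2, then count=0, then ((((1 + -2) + base) >= (-(-max(count, count)))) or (not (2 == (-total)))) is true, then base=0, then ((-base) == (-step)) is true, then count=3, then returns 5 — matching result 5.
Sweeping the whole domain (54 inputs) finds no disagreement.
verdict: equivalent


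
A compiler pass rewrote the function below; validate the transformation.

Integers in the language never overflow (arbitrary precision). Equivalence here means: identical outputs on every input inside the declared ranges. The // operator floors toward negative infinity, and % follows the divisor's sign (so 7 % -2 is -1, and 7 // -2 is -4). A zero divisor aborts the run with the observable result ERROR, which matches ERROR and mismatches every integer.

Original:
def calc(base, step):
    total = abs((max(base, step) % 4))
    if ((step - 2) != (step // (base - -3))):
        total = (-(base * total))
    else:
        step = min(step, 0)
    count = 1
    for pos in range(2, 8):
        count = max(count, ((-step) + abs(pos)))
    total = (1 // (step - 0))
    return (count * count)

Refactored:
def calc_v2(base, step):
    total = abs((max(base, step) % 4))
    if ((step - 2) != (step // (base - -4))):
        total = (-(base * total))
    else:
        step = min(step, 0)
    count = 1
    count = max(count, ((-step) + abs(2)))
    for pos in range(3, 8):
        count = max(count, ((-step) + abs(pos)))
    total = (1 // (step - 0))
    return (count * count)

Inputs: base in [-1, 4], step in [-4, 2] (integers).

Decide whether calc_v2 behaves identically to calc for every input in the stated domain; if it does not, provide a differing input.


Not equivalent: base=-1, step=2 separates them (25 vs ERROR).
calc: total=2, then ((step - 2) != (step // (base - -3))) is true, then total=2, then count=1, then (pos=2), then count=1, then (pos=3), then count=1, then (pos=4), then count=2, then (pos=5), then count=3, then (pos=6), then count=4, then (pos=7), then count=5, then total=0, then returns 25
calc_v2: total=2, then ((step - 2) != (step // (base - -4))) is false, then step=0, then count=1, then count=2, then (pos=3), then count=3, then (pos=4), then count=4, then (pos=5), then count=5, then (pos=6), then count=6, then (pos=7), then count=7, then a zero divisor aborts: ERROR
verdict: not equivalent; witness: base=-1, step=2


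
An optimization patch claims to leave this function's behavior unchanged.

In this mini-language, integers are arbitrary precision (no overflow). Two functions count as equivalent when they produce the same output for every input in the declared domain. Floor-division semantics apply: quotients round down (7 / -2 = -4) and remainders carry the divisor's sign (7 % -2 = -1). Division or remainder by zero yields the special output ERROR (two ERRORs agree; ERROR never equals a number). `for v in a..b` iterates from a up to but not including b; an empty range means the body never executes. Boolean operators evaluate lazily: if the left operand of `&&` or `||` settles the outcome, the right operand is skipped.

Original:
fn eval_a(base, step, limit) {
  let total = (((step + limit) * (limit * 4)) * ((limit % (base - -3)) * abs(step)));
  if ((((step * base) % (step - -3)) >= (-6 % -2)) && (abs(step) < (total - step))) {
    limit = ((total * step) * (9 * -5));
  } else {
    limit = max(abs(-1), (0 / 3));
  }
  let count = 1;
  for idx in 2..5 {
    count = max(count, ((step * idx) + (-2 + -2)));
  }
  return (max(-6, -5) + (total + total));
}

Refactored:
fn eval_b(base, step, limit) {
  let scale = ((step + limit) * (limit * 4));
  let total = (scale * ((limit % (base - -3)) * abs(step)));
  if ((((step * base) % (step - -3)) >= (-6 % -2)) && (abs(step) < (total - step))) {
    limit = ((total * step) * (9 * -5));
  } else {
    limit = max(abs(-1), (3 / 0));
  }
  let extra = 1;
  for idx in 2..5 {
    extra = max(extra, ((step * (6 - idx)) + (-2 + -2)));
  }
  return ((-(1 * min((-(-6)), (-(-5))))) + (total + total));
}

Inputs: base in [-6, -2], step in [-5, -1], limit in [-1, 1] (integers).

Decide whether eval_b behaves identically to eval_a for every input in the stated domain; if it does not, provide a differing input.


Not equivalent: base=-6, step=-5, limit=-1 separates them (-245 vs ERROR).
eval_a: total = -120; ((((step * base) % (step - -3)) >= (-6 % -2)) && (abs(step) < (total - step))) -> false; limit = 1; count = 1; [idx=2]; count = 1; [idx=3]; count = 1; [idx=4]; count = 1; return -245
eval_b: scale = 24; total = -120; ((((step * base) % (step - -3)) >= (-6 % -2)) && (abs(step) < (total - step))) -> false; division by zero -> ERROR
verdict: not equivalent; witness: base=-6, step=-5, limit=-1


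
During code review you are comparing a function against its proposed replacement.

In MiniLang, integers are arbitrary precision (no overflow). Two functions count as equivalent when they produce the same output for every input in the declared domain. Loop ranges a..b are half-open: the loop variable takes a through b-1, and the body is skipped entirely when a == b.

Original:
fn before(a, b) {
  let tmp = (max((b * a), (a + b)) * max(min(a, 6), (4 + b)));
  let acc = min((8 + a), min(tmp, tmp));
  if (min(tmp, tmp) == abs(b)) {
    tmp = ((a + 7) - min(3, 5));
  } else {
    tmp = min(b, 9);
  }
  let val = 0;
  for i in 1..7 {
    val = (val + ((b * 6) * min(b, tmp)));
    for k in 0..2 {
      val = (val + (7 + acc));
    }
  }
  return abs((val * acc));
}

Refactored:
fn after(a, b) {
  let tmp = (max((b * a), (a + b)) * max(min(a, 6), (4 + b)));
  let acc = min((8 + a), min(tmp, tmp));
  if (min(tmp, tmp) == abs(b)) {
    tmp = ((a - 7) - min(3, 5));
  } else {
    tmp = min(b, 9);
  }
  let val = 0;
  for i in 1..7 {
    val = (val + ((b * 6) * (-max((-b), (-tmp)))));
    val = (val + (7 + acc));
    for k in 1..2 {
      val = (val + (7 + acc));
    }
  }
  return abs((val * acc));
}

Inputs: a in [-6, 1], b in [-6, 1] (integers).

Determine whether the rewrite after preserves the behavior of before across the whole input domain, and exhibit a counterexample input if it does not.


a=-1, b=-3 yields 1332 from before but 3924 from after.
verdict: not equivalent; witness: a=-1, b=-3


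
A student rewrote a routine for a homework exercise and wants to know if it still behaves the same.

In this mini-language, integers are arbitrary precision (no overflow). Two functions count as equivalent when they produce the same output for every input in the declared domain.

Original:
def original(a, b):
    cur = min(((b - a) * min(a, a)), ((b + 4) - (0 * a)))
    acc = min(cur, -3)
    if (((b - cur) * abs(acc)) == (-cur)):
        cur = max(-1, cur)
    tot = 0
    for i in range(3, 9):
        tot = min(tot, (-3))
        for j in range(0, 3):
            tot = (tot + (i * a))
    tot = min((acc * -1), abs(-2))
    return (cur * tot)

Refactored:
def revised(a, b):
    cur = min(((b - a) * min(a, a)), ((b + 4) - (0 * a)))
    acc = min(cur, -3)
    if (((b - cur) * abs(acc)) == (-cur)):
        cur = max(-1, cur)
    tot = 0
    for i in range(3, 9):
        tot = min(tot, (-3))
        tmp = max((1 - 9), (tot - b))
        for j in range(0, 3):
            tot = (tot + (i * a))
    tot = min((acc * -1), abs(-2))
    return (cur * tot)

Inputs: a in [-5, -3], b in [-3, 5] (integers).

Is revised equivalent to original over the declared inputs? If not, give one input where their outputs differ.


The two are interchangeable: min/max/abs usage differs, arithmetic usage differs, constant usage differs, local variable names differ, statement counts differ, and every declared input agrees.
One worked example (a=-5, b=-1) — original: cur=-20, then acc=-20, then (((b - cur) * abs(acc)) == (-cur)) is false, then tot=0, then (i=3), then tot=-3, then (j=0), then tot=-18, then (j=1), then tot=-33, then (j=2), then tot=-48, then (i=4), then tot=-48, then (j=0), then tot=-68, then (j=1), then tot=-88, then (j=2), then tot=-108, then (i=5), then tot=-108, then (j=0), then tot=-133, then (j=1), then tot=-158, then (j=2), then tot=-183, then (i=6), then tot=-183, then (j=0), then tot=-213, then (j=1), then tot=-243, then (j=2), then tot=-273, then (i=7), then tot=-273, then (j=0), then tot=-308, then (j=1), then tot=-343, then (j=2), then tot=-378, then (i=8), then tot=-378, then (j=0), then tot=-418, then (j=1), then tot=-458, then (j=2), then tot=-498, then tot=2, then returns -40; revised: cur=-20, then acc=-20, then (((b - cur) * abs(acc)) == (-cur)) is false, then tot=0, then (i=3), then tot=-3, then tmp=-2, then (j=0), then tot=-18, then (j=1), then tot=-33, then (j=2), then tot=-48, then (i=4), then tot=-48, then tmp=-8, then (j=0), then tot=-68, then (j=1), then tot=-88, then (j=2), then tot=-108, then (i=5), then tot=-108, then tmp=-8, then (j=0), then tot=-133, then (j=1), then tot=-158, then (j=2), then tot=-183, then (i=6), then tot=-183, then tmp=-8, then (j=0), then tot=-213, then (j=1), then tot=-243, then (j=2), then tot=-273, then (i=7), then tot=-273, then tmp=-8, then (j=0), then tot=-308, then (j=1), then tot=-343, then (j=2), then tot=-378, then (i=8), then tot=-378, then tmp=-8, then (j=0), then tot=-418, then (j=1), then tot=-458, then (j=2), then tot=-498, then tot=2, then returns -40; agreement on -40.
Across all 27 domain points the two functions coincide.
verdict: equivalent


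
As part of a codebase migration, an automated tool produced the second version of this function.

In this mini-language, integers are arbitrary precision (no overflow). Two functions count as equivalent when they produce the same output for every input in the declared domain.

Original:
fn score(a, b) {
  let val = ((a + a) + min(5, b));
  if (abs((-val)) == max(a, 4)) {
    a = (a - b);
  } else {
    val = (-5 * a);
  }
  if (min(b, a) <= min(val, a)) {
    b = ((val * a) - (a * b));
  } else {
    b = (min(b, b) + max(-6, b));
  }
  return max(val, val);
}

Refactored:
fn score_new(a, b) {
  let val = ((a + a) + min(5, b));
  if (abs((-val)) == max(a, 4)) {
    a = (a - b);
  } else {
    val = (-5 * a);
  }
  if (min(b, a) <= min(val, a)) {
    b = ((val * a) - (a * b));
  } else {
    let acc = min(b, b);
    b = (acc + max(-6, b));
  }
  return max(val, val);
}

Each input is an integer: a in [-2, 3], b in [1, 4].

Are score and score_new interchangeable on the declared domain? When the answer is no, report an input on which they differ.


The two versions differ — the changes include local variable names differ, and statement counts differ.
Tracing a=-1, b=1: score: val=-1, then (abs((-val)) == max(a, 4)) is false, then val=5, then (min(b, a) <= min(val, a)) is true, then b=-4, then returns 5 | score_new: val=-1, then (abs((-val)) == max(a, 4)) is false, then val=5, then (min(b, a) <= min(val, a)) is true, then b=-4, then returns 5 — matching result 5.
Sweeping the whole domain (24 inputs) finds no disagreement.
verdict: equivalent


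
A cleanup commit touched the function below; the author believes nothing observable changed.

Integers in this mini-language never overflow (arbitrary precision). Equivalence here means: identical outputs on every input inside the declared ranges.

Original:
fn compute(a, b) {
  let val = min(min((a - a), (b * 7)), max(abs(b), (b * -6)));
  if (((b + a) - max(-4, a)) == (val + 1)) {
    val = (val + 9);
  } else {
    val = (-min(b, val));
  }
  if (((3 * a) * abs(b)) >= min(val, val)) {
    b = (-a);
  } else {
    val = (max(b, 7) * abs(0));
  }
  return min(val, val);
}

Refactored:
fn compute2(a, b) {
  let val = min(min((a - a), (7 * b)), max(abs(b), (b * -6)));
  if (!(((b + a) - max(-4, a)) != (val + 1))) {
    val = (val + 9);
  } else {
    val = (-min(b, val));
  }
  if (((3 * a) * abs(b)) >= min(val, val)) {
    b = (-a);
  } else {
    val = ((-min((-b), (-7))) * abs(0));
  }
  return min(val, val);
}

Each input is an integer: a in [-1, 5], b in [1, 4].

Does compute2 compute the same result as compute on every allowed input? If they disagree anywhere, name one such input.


The two are interchangeable: boolean connective usage differs, plus min/max/abs usage differs, plus comparison usage differs, and every declared input agrees.
Spot check at a=1, b=3 — compute: val := 0 | (((b + a) - max(-4, a)) == (val + 1)): false | val := 0 | (((3 * a) * abs(b)) >= min(val, val)): true | b := -1 | result 0. compute2: val := 0 | (!(((b + a) - max(-4, a)) != (val + 1))): false | val := 0 | (((3 * a) * abs(b)) >= min(val, val)): true | b := -1 | result 0. Both give 0.
Across all 28 domain points the two functions coincide.
verdict: equivalent


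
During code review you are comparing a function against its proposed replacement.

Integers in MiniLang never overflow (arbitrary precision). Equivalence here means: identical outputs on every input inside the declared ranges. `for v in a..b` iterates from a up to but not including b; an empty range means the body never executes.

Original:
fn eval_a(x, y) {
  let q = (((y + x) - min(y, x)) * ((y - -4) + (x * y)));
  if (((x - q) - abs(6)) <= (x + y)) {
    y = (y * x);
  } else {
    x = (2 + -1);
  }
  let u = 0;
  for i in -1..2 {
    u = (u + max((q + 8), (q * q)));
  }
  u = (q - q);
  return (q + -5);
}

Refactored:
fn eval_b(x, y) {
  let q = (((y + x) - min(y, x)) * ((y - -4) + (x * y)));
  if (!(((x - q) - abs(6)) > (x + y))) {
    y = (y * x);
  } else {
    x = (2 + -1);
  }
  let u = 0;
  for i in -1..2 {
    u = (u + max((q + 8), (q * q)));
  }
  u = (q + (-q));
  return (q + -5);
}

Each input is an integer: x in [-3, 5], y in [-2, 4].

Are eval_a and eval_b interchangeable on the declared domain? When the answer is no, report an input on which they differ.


Behavior is preserved: although comparison usage differs, plus boolean connective usage differs, plus arithmetic usage differs, the outputs never diverge.
Tracing x=1, y=0: eval_a: q = 4; (((x - q) - abs(6)) <= (x + y)) -> true; y = 0; u = 0; [i=-1]; u = 16; [i=0]; u = 32; [i=1]; u = 48; u = 0; return -1 | eval_b: q = 4; (!(((x - q) - abs(6)) > (x + y))) -> true; y = 0; u = 0; [i=-1]; u = 16; [i=0]; u = 32; [i=1]; u = 48; u = 0; return -1 — matching result -1.
Sweeping the whole domain (63 inputs) finds no disagreement.
verdict: equivalent


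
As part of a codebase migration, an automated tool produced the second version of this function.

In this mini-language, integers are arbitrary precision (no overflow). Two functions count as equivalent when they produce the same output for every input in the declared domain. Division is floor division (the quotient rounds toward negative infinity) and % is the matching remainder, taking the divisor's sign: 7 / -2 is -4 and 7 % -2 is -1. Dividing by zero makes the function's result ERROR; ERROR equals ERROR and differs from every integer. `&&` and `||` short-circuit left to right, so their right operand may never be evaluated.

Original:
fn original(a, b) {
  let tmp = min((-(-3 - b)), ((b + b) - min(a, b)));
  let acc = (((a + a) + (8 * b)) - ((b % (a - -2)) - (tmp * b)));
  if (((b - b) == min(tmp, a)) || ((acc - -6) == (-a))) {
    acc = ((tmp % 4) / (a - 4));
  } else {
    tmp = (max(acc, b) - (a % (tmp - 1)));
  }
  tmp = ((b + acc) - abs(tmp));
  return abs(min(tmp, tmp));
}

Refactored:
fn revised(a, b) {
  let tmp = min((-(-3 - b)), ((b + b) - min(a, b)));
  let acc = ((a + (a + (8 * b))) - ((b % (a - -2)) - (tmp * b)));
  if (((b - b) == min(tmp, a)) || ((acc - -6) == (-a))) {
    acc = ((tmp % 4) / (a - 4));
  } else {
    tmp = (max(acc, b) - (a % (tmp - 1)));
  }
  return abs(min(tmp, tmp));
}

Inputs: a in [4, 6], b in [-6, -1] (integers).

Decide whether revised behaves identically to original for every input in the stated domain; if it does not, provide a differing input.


Input a=4, b=-6: 11 from original versus 1 from revised.
verdict: not equivalent; witness: a=4, b=-6


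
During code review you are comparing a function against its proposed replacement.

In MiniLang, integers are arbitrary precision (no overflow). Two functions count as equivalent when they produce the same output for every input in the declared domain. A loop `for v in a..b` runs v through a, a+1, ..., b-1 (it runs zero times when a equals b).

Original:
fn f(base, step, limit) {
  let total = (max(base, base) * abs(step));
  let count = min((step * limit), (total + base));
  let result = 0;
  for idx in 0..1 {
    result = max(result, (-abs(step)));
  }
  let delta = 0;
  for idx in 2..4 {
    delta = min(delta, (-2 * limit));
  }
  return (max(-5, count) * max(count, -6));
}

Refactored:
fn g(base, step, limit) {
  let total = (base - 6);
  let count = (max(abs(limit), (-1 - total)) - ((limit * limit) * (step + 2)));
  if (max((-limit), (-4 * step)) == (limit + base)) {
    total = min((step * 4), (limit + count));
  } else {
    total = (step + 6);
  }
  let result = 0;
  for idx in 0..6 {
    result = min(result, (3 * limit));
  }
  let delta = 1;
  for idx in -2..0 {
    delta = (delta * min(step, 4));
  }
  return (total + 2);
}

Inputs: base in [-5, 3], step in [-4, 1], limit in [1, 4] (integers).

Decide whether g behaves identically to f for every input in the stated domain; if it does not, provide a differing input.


Evaluate both at base=-5, step=-4, limit=1.
f: total=-20, then count=-25, then result=0, then (idx=0), then result=0, then delta=0, then (idx=2), then delta=-2, then (idx=3), then delta=-2, then returns 30
g: total=-11, then count=12, then (max((-limit), (-4 * step)) == (limit + base)) is false, then total=2, then result=0, then (idx=0), then result=0, then (idx=1), then result=0, then (idx=2), then result=0, then (idx=3), then result=0, then (idx=4), then result=0, then (idx=5), then result=0, then delta=1, then (idx=-2), then delta=-4, then (idx=-1), then delta=16, then returns 4
30 and 4 differ, so these are not the same function on this domain.
verdict: not equivalent; witness: base=-5, step=-4, limit=1


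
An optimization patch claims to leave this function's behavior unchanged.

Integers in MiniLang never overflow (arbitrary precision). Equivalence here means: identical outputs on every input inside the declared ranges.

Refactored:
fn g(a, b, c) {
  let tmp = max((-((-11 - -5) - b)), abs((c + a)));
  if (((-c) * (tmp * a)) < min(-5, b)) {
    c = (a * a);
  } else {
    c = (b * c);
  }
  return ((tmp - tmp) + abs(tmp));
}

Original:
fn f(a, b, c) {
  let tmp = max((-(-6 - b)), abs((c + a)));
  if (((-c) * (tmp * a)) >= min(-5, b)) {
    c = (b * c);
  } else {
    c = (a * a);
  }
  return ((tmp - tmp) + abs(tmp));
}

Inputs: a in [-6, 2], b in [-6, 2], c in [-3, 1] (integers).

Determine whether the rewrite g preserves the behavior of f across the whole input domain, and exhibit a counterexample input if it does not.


Behavior is preserved: although comparison usage differs, constant usage differs, arithmetic usage differs, the outputs never diverge.
Tracing a=-6, b=-4, c=-3: f: tmp becomes 9; next (((-c) * (tmp * a)) >= min(-5, b)) evaluates to false; next c becomes 36; next final value 9 | g: tmp becomes 9; next (((-c) * (tmp * a)) < min(-5, b)) evaluates to true; next c becomes 36; next final value 9 — matching result 9.
Checked all 405 inputs in the declared domain: the outputs agree on every one.
verdict: equivalent


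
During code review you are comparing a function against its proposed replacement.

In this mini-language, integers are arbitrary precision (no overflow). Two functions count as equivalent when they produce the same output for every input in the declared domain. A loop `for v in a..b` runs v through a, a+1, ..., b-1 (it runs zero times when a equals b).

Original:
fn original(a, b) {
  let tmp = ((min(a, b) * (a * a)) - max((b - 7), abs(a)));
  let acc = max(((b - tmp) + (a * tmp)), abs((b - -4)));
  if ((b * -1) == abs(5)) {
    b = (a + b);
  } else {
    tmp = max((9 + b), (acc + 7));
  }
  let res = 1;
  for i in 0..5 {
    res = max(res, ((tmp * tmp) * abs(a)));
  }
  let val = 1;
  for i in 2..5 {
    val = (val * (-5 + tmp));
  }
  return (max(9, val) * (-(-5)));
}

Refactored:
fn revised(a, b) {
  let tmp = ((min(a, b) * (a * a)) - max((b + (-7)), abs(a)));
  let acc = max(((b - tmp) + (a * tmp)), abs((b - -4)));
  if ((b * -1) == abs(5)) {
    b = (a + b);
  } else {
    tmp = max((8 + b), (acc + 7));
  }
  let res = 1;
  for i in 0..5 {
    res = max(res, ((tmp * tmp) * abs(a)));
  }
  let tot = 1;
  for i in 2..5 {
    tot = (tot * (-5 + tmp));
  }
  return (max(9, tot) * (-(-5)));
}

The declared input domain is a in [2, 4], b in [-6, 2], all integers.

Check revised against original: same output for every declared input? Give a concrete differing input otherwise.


Equivalent. The suspicious edit (`9` became `8`) never changes the result for any input inside the declared domain.
Every one of the 27 inputs gives matching results.
As a probe, take a=2, b=2: original runs tmp = 6; acc = 8; ((b * -1) == abs(5)) -> false; tmp = 15; res = 1; [i=0]; res = 450; [i=1]; res = 450; [i=2]; res = 450; [i=3]; res = 450; [i=4]; res = 450; val = 1; [i=2]; val = 10; [i=3]; val = 100; [i=4]; val = 1000; return 5000; revised runs tmp = 6; acc = 8; ((b * -1) == abs(5)) -> false; tmp = 15; res = 1; [i=0]; res = 450; [i=1]; res = 450; [i=2]; res = 450; [i=3]; res = 450; [i=4]; res = 450; tot = 1; [i=2]; tot = 10; [i=3]; tot = 100; [i=4]; tot = 1000; return 5000; both end at 5000.
verdict: equivalent


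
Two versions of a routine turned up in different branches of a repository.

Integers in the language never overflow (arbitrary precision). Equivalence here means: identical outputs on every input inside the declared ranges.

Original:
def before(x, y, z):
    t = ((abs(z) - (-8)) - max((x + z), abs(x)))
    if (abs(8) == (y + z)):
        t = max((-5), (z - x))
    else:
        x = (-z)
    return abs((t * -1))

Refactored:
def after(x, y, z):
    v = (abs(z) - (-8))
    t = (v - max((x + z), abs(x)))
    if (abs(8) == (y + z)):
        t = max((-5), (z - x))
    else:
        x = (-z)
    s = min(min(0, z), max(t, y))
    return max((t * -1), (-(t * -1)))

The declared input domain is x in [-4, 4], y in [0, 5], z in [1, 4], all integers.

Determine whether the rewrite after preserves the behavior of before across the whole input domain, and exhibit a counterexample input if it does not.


The two are interchangeable: min/max/abs usage differs; also constant usage differs; also statement counts differ; also local variable names differ; also arithmetic usage differs, and every declared input agrees.
As a probe, take x=-2, y=1, z=3: before runs t becomes 9; next (abs(8) == (y + z)) evaluates to false; next x becomes -3; next final value 9; after runs v becomes 11; next t becomes 9; next (abs(8) == (y + z)) evaluates to false; next x becomes -3; next s becomes 0; next final value 9; both end at 9.
Across all 216 domain points the two functions coincide.
verdict: equivalent


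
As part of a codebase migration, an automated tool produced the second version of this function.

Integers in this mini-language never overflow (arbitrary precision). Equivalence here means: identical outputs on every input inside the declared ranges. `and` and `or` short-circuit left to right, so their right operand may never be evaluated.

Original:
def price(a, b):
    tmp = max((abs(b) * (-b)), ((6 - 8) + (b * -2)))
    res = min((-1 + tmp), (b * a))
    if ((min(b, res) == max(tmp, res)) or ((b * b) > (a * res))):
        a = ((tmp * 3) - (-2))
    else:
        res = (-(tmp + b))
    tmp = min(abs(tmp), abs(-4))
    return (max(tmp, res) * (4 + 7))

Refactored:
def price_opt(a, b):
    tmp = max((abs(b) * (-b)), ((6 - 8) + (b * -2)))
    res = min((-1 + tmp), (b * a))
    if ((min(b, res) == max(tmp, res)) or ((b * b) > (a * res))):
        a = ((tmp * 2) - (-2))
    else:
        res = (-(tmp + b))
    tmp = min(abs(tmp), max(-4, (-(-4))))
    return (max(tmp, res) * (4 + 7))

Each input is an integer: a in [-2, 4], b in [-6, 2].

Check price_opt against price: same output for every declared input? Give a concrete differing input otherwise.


The edit looks behavioral (`3` became `2`), but over these ranges it never changes the outcome.
As a probe, take a=1, b=-4: price runs tmp=16, then res=-4, then ((min(b, res) == max(tmp, res)) or ((b * b) > (a * res))) is true, then a=50, then tmp=4, then returns 44; price_opt runs tmp=16, then res=-4, then ((min(b, res) == max(tmp, res)) or ((b * b) > (a * res))) is true, then a=34, then tmp=4, then returns 44; both end at 44.
Every one of the 63 inputs gives matching results.
verdict: equivalent


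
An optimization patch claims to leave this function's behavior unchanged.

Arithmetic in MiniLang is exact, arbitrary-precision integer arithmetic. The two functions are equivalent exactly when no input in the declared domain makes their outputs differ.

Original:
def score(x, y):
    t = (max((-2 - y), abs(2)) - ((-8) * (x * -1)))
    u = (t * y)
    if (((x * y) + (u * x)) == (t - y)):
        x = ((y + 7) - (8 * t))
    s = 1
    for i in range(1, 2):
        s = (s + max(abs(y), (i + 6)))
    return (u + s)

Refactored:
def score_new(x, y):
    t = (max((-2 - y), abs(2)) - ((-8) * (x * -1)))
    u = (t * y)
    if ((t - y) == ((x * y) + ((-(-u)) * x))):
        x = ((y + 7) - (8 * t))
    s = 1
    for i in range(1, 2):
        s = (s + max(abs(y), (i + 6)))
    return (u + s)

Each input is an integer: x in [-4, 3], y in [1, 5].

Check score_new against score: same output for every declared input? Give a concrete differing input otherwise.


Although same computation, different form, 40/40 inputs agree.
verdict: equivalent


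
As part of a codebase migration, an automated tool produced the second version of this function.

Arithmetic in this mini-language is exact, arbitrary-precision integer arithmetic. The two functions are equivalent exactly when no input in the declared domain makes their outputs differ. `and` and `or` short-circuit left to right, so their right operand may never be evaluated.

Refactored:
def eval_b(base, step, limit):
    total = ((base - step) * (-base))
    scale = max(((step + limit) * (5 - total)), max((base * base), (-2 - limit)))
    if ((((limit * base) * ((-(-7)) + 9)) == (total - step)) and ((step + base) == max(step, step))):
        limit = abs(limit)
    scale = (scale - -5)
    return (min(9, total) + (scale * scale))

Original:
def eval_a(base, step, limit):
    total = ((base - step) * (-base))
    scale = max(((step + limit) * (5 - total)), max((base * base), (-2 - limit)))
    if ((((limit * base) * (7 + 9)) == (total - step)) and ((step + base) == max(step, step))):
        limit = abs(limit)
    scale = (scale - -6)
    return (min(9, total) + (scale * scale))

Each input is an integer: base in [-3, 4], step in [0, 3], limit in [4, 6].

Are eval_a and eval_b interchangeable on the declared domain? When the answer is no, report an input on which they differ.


base=-3, step=0, limit=4 yields 3835 from eval_a but 3712 from eval_b.
verdict: not equivalent; witness: base=-3, step=0, limit=4
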